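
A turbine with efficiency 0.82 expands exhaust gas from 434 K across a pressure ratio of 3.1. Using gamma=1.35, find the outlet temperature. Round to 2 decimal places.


T_out = T_in * (1 - eta * (1 - PR^(-(gamma-1)/gamma)))
Exponent = -(1.35-1)/1.35 = -0.25925926
PR^exp = 3.1^(-0.25925926) = 0.74577862
Factor = 1 - 0.82*(1 - 0.74577862) = 0.79153847
T_out = 434 * 0.79153847 = 343.53 K


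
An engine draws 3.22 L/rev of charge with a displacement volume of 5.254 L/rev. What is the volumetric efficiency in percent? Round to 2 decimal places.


eta_v = (V_actual / V_disp) * 100
Ratio = 3.22 / 5.254 = 0.6129
eta_v = 0.6129 * 100 = 61.29%


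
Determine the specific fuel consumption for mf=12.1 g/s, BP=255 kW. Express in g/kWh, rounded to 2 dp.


SFC = (mf / BP) * 3600
Rate = 12.1 / 255 = 0.047451 g/(s*kW)
SFC = 0.047451 * 3600 = 170.82 g/kWh


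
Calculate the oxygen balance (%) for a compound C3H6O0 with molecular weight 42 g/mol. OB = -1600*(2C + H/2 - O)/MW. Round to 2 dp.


OB = -1600 * (2C + H/2 - O) / MW
Inner = 2*3 + 6/2 - 0 = 9.00
OB = -1600 * 9.00 / 42 = -342.86%


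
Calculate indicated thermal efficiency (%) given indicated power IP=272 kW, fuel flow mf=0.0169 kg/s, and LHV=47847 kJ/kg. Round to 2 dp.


eta_ith = (IP / (mf * LHV)) * 100
Denominator = 0.0169 * 47847 = 808.6143 kW
eta_ith = (272 / 808.6143) * 100 = 33.64%


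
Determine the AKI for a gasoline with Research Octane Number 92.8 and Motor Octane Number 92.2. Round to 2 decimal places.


AKI = (RON + MON) / 2
AKI = (92.8 + 92.2) / 2
AKI = 185.0 / 2 = 92.50


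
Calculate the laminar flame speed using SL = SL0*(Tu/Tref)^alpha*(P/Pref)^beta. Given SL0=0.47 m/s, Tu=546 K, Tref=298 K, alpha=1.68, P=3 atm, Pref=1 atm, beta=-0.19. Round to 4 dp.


SL = SL0 * (Tu/Tref)^alpha * (P/Pref)^beta
T ratio = 546/298 = 1.83221477
(T ratio)^alpha = 1.83221477^1.68 = 2.765670
(P/Pref)^beta = 3^(-0.19) = 0.811609
SL = 0.47 * 2.765670 * 0.811609 = 1.0550 m/s


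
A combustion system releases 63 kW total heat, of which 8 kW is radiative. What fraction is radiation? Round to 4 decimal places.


f_rad = Q_rad / Q_total
f_rad = 8 / 63 = 0.1270


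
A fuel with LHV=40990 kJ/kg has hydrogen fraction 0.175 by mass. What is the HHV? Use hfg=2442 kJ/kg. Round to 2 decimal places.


HHV = LHV + hfg * 9 * H
Water addition = 2442 * 9 * 0.175 = 3846.150 kJ/kg
HHV = 40990 + 3846.150 = 44836.15 kJ/kg


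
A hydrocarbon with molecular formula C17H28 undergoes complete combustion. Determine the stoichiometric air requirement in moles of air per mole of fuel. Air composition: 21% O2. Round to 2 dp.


Balanced combustion: C17H28 + 24 O2 -> 17 CO2 + 14 H2O
O2 needed = C + H/4 = 17 + 28/4 = 24.00 moles
Air moles = O2 / 0.21 = 24.00 / 0.21 = 114.29 moles air


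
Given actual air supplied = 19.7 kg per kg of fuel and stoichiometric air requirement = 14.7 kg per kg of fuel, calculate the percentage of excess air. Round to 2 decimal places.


Excess air = actual - stoichiometric = 19.7 - 14.7 = 5.00 kg/kg fuel
Excess air % = (excess / stoich) * 100 = (5.00 / 14.7) * 100 = 34.01%


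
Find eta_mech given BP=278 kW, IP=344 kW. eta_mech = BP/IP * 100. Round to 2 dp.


eta_mech = (BP / IP) * 100
Ratio = 278 / 344 = 0.8081
eta_mech = 0.8081 * 100 = 80.81%


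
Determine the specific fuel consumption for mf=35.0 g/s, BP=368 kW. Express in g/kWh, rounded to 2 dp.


SFC = (mf / BP) * 3600
Rate = 35.0 / 368 = 0.095109 g/(s*kW)
SFC = 0.095109 * 3600 = 342.39 g/kWh


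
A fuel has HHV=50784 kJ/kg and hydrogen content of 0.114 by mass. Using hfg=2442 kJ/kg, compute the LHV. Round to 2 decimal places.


LHV = HHV - hfg * 9 * H
Water correction = 2442 * 9 * 0.114 = 2505.492 kJ/kg
LHV = 50784 - 2505.492 = 48278.51 kJ/kg


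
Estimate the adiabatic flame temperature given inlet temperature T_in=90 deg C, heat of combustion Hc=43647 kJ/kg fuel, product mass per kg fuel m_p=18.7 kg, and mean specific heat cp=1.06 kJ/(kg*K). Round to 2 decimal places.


T_ad = T_in + Hc / (m_p * cp)
Denominator = 18.7 * 1.06 = 19.8220
Temperature rise = 43647 / 19.8220 = 2201.95 K
T_ad = 90 + 2201.95 = 2291.95 deg C


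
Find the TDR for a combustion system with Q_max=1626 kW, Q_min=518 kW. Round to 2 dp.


TDR = Q_max / Q_min
TDR = 1626 / 518 = 3.14


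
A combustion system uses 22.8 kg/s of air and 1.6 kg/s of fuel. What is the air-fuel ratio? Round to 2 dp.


AFR = m_air / m_fuel
AFR = 22.8 / 1.6 = 14.25


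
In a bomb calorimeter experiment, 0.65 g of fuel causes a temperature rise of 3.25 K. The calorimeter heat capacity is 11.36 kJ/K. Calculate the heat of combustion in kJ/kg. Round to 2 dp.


Hc = C_cal * delta_T / m_fuel
Q_released = 11.36 * 3.25 = 36.9200 kJ
m_fuel = 0.65 g = 0.65/1000 kg = 0.000650 kg
Hc = 36.9200 / 0.000650 = 56800.00 kJ/kg


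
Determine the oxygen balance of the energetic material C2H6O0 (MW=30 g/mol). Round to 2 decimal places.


OB = -1600 * (2C + H/2 - O) / MW
Inner = 2*2 + 6/2 - 0 = 7.00
OB = -1600 * 7.00 / 30 = -373.33%


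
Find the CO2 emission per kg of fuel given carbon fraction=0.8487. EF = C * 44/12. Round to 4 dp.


EF = C_frac * (M_CO2 / M_C)
EF = 0.8487 * (44/12)
EF = 0.8487 * 3.666667 = 3.1119 kg_CO2/kg_fuel


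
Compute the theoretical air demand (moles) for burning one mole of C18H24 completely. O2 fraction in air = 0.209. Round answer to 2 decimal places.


Balanced combustion: C18H24 + 24 O2 -> 18 CO2 + 12 H2O
O2 needed = C + H/4 = 18 + 24/4 = 24.00 moles
Air moles = O2 / 0.209 = 24.00 / 0.209 = 114.83 moles air


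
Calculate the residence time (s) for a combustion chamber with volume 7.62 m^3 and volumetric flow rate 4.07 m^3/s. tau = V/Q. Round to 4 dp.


tau = V / Q_flow
tau = 7.62 / 4.07 = 1.8722 s


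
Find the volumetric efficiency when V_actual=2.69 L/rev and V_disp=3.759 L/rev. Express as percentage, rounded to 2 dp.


eta_v = (V_actual / V_disp) * 100
Ratio = 2.69 / 3.759 = 0.7156
eta_v = 0.7156 * 100 = 71.56%


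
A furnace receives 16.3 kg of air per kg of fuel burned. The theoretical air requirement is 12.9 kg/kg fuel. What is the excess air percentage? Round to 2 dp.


Excess air = actual - stoichiometric = 16.3 - 12.9 = 3.40 kg/kg fuel
Excess air % = (excess / stoich) * 100 = (3.40 / 12.9) * 100 = 26.36%


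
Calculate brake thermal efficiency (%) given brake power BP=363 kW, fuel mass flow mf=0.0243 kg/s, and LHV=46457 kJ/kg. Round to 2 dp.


eta_BTE = (BP / (mf * LHV)) * 100
Denominator = 0.0243 * 46457 = 1128.9051 kW
eta_BTE = (363 / 1128.9051) * 100 = 32.16%


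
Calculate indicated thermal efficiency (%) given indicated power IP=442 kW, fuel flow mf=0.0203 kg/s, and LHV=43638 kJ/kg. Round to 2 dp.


eta_ith = (IP / (mf * LHV)) * 100
Denominator = 0.0203 * 43638 = 885.8514 kW
eta_ith = (442 / 885.8514) * 100 = 49.90%


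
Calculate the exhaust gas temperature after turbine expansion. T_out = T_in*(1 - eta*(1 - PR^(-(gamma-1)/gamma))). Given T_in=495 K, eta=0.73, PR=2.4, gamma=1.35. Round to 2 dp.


T_out = T_in * (1 - eta * (1 - PR^(-(gamma-1)/gamma)))
Exponent = -(1.35-1)/1.35 = -0.25925926
PR^exp = 2.4^(-0.25925926) = 0.79694200
Factor = 1 - 0.73*(1 - 0.79694200) = 0.85176766
T_out = 495 * 0.85176766 = 421.62 K


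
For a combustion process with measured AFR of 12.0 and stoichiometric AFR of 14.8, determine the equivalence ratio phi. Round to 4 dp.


phi = AFR_stoich / AFR_actual
phi = 14.8 / 12.0 = 1.2333


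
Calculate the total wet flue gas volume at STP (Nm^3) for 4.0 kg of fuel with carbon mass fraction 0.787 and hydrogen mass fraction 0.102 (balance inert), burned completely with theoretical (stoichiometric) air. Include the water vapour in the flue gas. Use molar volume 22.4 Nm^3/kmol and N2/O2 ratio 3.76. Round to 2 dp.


Per kg fuel: CO2 = (C/12 kmol)*22.4 = (0.787/12)*22.4 = 1.46907 Nm^3
Per kg fuel: H2O = (H/2 kmol)*22.4 = (0.102/2)*22.4 = 1.14240 Nm^3
O2 needed per kg fuel = C/12 + H/4 = 0.787/12 + 0.102/4 = 0.09108333 kmol
Per kg fuel: N2 = O2*3.76*22.4 = 0.09108333*3.76*22.4 = 7.67140 Nm^3
Total per kg = 1.46907 + 1.14240 + 7.67140 = 10.28287 Nm^3
Total = 10.28287 * 4.0 = 41.13 Nm^3


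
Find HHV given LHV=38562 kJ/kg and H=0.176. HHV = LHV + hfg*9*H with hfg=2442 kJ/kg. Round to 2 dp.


HHV = LHV + hfg * 9 * H
Water addition = 2442 * 9 * 0.176 = 3868.128 kJ/kg
HHV = 38562 + 3868.128 = 42430.13 kJ/kg


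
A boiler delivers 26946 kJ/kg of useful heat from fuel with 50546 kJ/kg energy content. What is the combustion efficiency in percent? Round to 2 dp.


Efficiency = (Q_useful / Q_fuel) * 100
Efficiency = (26946 / 50546) * 100
Efficiency = 0.5331 * 100 = 53.31%


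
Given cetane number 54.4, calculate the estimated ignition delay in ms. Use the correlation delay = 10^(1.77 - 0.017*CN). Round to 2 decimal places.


delay = 10^(1.77 - 0.017*CN)
Exponent = 1.77 - 0.017*54.4 = 0.8452
delay = 10^0.8452 = 7.00 ms


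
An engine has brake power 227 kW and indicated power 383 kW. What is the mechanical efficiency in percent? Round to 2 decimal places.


eta_mech = (BP / IP) * 100
Ratio = 227 / 383 = 0.5927
eta_mech = 0.5927 * 100 = 59.27%


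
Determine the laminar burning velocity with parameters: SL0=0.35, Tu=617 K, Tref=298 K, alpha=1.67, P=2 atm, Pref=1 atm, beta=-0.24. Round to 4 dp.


SL = SL0 * (Tu/Tref)^alpha * (P/Pref)^beta
T ratio = 617/298 = 2.07046980
(T ratio)^alpha = 2.07046980^1.67 = 3.371592
(P/Pref)^beta = 2^(-0.24) = 0.846745
SL = 0.35 * 3.371592 * 0.846745 = 0.9992 m/s


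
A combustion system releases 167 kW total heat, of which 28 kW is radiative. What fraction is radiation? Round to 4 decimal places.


f_rad = Q_rad / Q_total
f_rad = 28 / 167 = 0.1677


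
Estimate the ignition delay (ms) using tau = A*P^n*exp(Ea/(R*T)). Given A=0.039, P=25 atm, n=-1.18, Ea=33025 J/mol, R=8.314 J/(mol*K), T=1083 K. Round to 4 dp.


tau = A * P^n * exp(Ea/(R*T))
P^n = 25^(-1.18) = 0.02240943
Ea/(R*T) = 33025/(8.314*1083) = 3.667789
exp(Ea/(R*T)) = 39.165218
tau = 0.039 * 0.02240943 * 39.165218 = 0.0342 ms


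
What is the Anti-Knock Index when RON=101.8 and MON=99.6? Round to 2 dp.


AKI = (RON + MON) / 2
AKI = (101.8 + 99.6) / 2
AKI = 201.4 / 2 = 100.70


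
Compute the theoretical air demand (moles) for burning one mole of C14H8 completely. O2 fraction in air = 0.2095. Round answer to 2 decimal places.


Balanced combustion: C14H8 + 16 O2 -> 14 CO2 + 4 H2O
O2 needed = C + H/4 = 14 + 8/4 = 16.00 moles
Air moles = O2 / 0.2095 = 16.00 / 0.2095 = 76.37 moles air


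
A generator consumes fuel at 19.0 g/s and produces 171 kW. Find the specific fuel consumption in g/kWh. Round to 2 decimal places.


SFC = (mf / BP) * 3600
Rate = 19.0 / 171 = 0.111111 g/(s*kW)
SFC = 0.111111 * 3600 = 400.00 g/kWh


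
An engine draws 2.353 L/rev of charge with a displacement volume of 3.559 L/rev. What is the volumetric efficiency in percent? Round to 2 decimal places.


eta_v = (V_actual / V_disp) * 100
Ratio = 2.353 / 3.559 = 0.6611
eta_v = 0.6611 * 100 = 66.11%


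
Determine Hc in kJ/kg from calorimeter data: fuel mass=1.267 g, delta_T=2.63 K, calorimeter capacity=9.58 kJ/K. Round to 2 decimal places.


Hc = C_cal * delta_T / m_fuel
Q_released = 9.58 * 2.63 = 25.1954 kJ
m_fuel = 1.267 g = 1.267/1000 kg = 0.001267 kg
Hc = 25.1954 / 0.001267 = 19885.87 kJ/kg


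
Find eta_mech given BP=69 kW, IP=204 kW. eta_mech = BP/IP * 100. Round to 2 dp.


eta_mech = (BP / IP) * 100
Ratio = 69 / 204 = 0.3382
eta_mech = 0.3382 * 100 = 33.82%


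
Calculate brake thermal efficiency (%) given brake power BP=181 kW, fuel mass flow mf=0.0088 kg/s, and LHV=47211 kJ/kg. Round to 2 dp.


eta_BTE = (BP / (mf * LHV)) * 100
Denominator = 0.0088 * 47211 = 415.4568 kW
eta_BTE = (181 / 415.4568) * 100 = 43.57%


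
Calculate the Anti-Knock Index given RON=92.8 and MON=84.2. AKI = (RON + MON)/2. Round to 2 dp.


AKI = (RON + MON) / 2
AKI = (92.8 + 84.2) / 2
AKI = 177.0 / 2 = 88.50


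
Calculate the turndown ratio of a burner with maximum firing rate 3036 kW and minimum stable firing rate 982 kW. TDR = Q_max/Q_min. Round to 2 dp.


TDR = Q_max / Q_min
TDR = 3036 / 982 = 3.09


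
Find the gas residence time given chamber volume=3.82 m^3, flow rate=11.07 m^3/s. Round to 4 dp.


tau = V / Q_flow
tau = 3.82 / 11.07 = 0.3451 s


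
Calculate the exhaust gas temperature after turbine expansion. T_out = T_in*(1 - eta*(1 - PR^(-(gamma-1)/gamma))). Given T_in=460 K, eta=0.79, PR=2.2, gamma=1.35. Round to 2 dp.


T_out = T_in * (1 - eta * (1 - PR^(-(gamma-1)/gamma)))
Exponent = -(1.35-1)/1.35 = -0.25925926
PR^exp = 2.2^(-0.25925926) = 0.81512413
Factor = 1 - 0.79*(1 - 0.81512413) = 0.85394806
T_out = 460 * 0.85394806 = 392.82 K


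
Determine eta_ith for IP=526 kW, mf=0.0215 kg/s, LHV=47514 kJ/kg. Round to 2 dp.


eta_ith = (IP / (mf * LHV)) * 100
Denominator = 0.0215 * 47514 = 1021.5510 kW
eta_ith = (526 / 1021.5510) * 100 = 51.49%


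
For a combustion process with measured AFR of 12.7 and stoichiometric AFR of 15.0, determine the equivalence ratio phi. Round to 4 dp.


phi = AFR_stoich / AFR_actual
phi = 15.0 / 12.7 = 1.1811


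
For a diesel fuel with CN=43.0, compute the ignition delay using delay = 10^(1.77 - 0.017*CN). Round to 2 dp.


delay = 10^(1.77 - 0.017*CN)
Exponent = 1.77 - 0.017*43.0 = 1.0390
delay = 10^1.0390 = 10.94 ms


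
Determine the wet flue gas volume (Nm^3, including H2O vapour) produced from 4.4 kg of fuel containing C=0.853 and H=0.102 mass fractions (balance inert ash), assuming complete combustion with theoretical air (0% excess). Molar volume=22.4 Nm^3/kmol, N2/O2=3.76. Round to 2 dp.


Per kg fuel: CO2 = (C/12 kmol)*22.4 = (0.853/12)*22.4 = 1.59227 Nm^3
Per kg fuel: H2O = (H/2 kmol)*22.4 = (0.102/2)*22.4 = 1.14240 Nm^3
O2 needed per kg fuel = C/12 + H/4 = 0.853/12 + 0.102/4 = 0.09658333 kmol
Per kg fuel: N2 = O2*3.76*22.4 = 0.09658333*3.76*22.4 = 8.13463 Nm^3
Total per kg = 1.59227 + 1.14240 + 8.13463 = 10.86930 Nm^3
Total = 10.86930 * 4.4 = 47.82 Nm^3


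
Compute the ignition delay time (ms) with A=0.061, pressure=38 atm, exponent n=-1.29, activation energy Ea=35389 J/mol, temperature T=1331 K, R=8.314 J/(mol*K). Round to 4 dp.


tau = A * P^n * exp(Ea/(R*T))
P^n = 38^(-1.29) = 0.00916388
Ea/(R*T) = 35389/(8.314*1331) = 3.198013
exp(Ea/(R*T)) = 24.483831
tau = 0.061 * 0.00916388 * 24.483831 = 0.0137 ms


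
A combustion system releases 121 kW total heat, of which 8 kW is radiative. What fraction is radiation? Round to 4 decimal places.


f_rad = Q_rad / Q_total
f_rad = 8 / 121 = 0.0661


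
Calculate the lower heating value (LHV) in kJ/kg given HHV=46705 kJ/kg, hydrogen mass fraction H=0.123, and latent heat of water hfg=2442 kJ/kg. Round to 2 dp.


LHV = HHV - hfg * 9 * H
Water correction = 2442 * 9 * 0.123 = 2703.294 kJ/kg
LHV = 46705 - 2703.294 = 44001.71 kJ/kg


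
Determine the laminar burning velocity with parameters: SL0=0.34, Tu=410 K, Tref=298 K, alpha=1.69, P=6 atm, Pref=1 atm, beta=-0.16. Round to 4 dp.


SL = SL0 * (Tu/Tref)^alpha * (P/Pref)^beta
T ratio = 410/298 = 1.37583893
(T ratio)^alpha = 1.37583893^1.69 = 1.714665
(P/Pref)^beta = 6^(-0.16) = 0.750751
SL = 0.34 * 1.714665 * 0.750751 = 0.4377 m/s


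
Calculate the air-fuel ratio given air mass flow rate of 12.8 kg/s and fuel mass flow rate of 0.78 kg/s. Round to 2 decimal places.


AFR = m_air / m_fuel
AFR = 12.8 / 0.78 = 16.41


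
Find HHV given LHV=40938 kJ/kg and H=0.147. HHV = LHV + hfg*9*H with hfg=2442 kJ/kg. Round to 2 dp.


HHV = LHV + hfg * 9 * H
Water addition = 2442 * 9 * 0.147 = 3230.766 kJ/kg
HHV = 40938 + 3230.766 = 44168.77 kJ/kg


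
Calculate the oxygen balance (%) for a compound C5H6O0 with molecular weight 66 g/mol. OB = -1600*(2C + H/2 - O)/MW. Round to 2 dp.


OB = -1600 * (2C + H/2 - O) / MW
Inner = 2*5 + 6/2 - 0 = 13.00
OB = -1600 * 13.00 / 66 = -315.15%


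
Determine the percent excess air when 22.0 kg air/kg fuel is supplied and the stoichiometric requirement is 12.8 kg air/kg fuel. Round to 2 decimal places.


Excess air = actual - stoichiometric = 22.0 - 12.8 = 9.20 kg/kg fuel
Excess air % = (excess / stoich) * 100 = (9.20 / 12.8) * 100 = 71.88%


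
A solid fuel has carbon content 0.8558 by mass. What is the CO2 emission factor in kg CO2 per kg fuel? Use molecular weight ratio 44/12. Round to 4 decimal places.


EF = C_frac * (M_CO2 / M_C)
EF = 0.8558 * (44/12)
EF = 0.8558 * 3.666667 = 3.1379 kg_CO2/kg_fuel


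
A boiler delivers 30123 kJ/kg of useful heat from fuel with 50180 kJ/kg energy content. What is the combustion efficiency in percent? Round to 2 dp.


Efficiency = (Q_useful / Q_fuel) * 100
Efficiency = (30123 / 50180) * 100
Efficiency = 0.6003 * 100 = 60.03%


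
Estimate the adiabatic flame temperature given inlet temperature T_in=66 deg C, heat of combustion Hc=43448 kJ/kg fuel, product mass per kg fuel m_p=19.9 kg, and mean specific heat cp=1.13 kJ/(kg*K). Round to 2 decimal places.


T_ad = T_in + Hc / (m_p * cp)
Denominator = 19.9 * 1.13 = 22.4870
Temperature rise = 43448 / 22.4870 = 1932.14 K
T_ad = 66 + 1932.14 = 1998.14 deg C


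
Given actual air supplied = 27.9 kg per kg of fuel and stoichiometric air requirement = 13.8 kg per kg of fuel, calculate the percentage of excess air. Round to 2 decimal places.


Excess air = actual - stoichiometric = 27.9 - 13.8 = 14.10 kg/kg fuel
Excess air % = (excess / stoich) * 100 = (14.10 / 13.8) * 100 = 102.17%


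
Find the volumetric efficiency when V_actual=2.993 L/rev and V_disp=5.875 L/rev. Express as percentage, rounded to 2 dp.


eta_v = (V_actual / V_disp) * 100
Ratio = 2.993 / 5.875 = 0.5094
eta_v = 0.5094 * 100 = 50.94%


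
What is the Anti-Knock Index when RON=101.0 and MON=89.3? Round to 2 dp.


AKI = (RON + MON) / 2
AKI = (101.0 + 89.3) / 2
AKI = 190.3 / 2 = 95.15


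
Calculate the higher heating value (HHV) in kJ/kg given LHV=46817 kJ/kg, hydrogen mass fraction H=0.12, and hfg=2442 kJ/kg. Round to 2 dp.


HHV = LHV + hfg * 9 * H
Water addition = 2442 * 9 * 0.12 = 2637.360 kJ/kg
HHV = 46817 + 2637.360 = 49454.36 kJ/kg


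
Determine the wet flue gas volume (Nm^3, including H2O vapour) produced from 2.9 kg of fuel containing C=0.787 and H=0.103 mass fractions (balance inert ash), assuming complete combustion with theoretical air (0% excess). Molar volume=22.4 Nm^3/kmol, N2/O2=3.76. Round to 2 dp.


Per kg fuel: CO2 = (C/12 kmol)*22.4 = (0.787/12)*22.4 = 1.46907 Nm^3
Per kg fuel: H2O = (H/2 kmol)*22.4 = (0.103/2)*22.4 = 1.15360 Nm^3
O2 needed per kg fuel = C/12 + H/4 = 0.787/12 + 0.103/4 = 0.09133333 kmol
Per kg fuel: N2 = O2*3.76*22.4 = 0.09133333*3.76*22.4 = 7.69246 Nm^3
Total per kg = 1.46907 + 1.15360 + 7.69246 = 10.31513 Nm^3
Total = 10.31513 * 2.9 = 29.91 Nm^3


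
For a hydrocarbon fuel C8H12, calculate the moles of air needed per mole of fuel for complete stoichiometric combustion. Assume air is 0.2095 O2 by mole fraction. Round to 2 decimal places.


Balanced combustion: C8H12 + 11 O2 -> 8 CO2 + 6 H2O
O2 needed = C + H/4 = 8 + 12/4 = 11.00 moles
Air moles = O2 / 0.2095 = 11.00 / 0.2095 = 52.51 moles air


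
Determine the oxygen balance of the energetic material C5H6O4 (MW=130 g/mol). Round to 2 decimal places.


OB = -1600 * (2C + H/2 - O) / MW
Inner = 2*5 + 6/2 - 4 = 9.00
OB = -1600 * 9.00 / 130 = -110.77%


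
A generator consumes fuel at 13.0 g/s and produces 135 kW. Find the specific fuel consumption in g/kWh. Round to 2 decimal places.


SFC = (mf / BP) * 3600
Rate = 13.0 / 135 = 0.096296 g/(s*kW)
SFC = 0.096296 * 3600 = 346.67 g/kWh


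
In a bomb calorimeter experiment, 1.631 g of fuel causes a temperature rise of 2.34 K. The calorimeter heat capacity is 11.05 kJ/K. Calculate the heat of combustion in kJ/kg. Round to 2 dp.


Hc = C_cal * delta_T / m_fuel
Q_released = 11.05 * 2.34 = 25.8570 kJ
m_fuel = 1.631 g = 1.631/1000 kg = 0.001631 kg
Hc = 25.8570 / 0.001631 = 15853.46 kJ/kg


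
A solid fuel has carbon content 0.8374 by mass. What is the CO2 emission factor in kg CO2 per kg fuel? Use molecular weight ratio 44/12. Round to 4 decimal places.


EF = C_frac * (M_CO2 / M_C)
EF = 0.8374 * (44/12)
EF = 0.8374 * 3.666667 = 3.0705 kg_CO2/kg_fuel


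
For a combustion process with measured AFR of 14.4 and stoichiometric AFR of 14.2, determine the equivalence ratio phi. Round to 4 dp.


phi = AFR_stoich / AFR_actual
phi = 14.2 / 14.4 = 0.9861


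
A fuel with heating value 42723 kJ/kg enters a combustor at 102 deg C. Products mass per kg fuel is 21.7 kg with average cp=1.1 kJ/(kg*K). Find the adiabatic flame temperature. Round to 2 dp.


T_ad = T_in + Hc / (m_p * cp)
Denominator = 21.7 * 1.1 = 23.8700
Temperature rise = 42723 / 23.8700 = 1789.82 K
T_ad = 102 + 1789.82 = 1891.82 deg C


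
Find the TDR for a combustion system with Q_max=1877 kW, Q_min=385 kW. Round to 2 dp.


TDR = Q_max / Q_min
TDR = 1877 / 385 = 4.88


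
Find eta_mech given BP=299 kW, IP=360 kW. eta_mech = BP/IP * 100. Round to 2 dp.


eta_mech = (BP / IP) * 100
Ratio = 299 / 360 = 0.8306
eta_mech = 0.8306 * 100 = 83.06%


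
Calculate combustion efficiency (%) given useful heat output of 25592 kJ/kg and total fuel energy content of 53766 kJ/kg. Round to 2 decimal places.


Efficiency = (Q_useful / Q_fuel) * 100
Efficiency = (25592 / 53766) * 100
Efficiency = 0.4760 * 100 = 47.60%


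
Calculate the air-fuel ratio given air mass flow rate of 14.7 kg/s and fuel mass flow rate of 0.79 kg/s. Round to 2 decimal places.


AFR = m_air / m_fuel
AFR = 14.7 / 0.79 = 18.61


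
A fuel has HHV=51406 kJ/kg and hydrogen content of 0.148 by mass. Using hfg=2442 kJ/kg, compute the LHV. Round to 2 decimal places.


LHV = HHV - hfg * 9 * H
Water correction = 2442 * 9 * 0.148 = 3252.744 kJ/kg
LHV = 51406 - 3252.744 = 48153.26 kJ/kg


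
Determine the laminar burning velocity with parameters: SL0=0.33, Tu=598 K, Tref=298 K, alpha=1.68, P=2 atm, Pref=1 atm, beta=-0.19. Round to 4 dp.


SL = SL0 * (Tu/Tref)^alpha * (P/Pref)^beta
T ratio = 598/298 = 2.00671141
(T ratio)^alpha = 2.00671141^1.68 = 3.222365
(P/Pref)^beta = 2^(-0.19) = 0.876606
SL = 0.33 * 3.222365 * 0.876606 = 0.9322 m/s


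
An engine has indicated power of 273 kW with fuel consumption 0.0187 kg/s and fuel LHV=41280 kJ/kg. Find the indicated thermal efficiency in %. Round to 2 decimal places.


eta_ith = (IP / (mf * LHV)) * 100
Denominator = 0.0187 * 41280 = 771.9360 kW
eta_ith = (273 / 771.9360) * 100 = 35.37%


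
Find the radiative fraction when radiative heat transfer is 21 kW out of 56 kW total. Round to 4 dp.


f_rad = Q_rad / Q_total
f_rad = 21 / 56 = 0.3750


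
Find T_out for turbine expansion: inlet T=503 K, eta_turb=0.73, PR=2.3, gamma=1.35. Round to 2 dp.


T_out = T_in * (1 - eta * (1 - PR^(-(gamma-1)/gamma)))
Exponent = -(1.35-1)/1.35 = -0.25925926
PR^exp = 2.3^(-0.25925926) = 0.80578413
Factor = 1 - 0.73*(1 - 0.80578413) = 0.85822241
T_out = 503 * 0.85822241 = 431.69 K


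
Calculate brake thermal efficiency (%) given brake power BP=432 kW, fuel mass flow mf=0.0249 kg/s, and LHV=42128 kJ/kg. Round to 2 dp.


eta_BTE = (BP / (mf * LHV)) * 100
Denominator = 0.0249 * 42128 = 1048.9872 kW
eta_BTE = (432 / 1048.9872) * 100 = 41.18%


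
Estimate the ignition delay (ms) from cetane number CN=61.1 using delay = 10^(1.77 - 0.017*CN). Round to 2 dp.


delay = 10^(1.77 - 0.017*CN)
Exponent = 1.77 - 0.017*61.1 = 0.7313
delay = 10^0.7313 = 5.39 ms


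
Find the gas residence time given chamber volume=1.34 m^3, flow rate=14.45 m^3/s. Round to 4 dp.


tau = V / Q_flow
tau = 1.34 / 14.45 = 0.0927 s


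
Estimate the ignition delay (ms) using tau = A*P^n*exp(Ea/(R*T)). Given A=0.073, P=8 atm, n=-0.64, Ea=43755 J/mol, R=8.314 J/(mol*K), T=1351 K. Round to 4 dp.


tau = A * P^n * exp(Ea/(R*T))
P^n = 8^(-0.64) = 0.26425451
Ea/(R*T) = 43755/(8.314*1351) = 3.895492
exp(Ea/(R*T)) = 49.180245
tau = 0.073 * 0.26425451 * 49.180245 = 0.9487 ms


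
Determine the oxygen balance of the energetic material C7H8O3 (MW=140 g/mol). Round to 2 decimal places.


OB = -1600 * (2C + H/2 - O) / MW
Inner = 2*7 + 8/2 - 3 = 15.00
OB = -1600 * 15.00 / 140 = -171.43%


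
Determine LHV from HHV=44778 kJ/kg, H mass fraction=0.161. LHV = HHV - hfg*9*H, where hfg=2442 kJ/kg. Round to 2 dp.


LHV = HHV - hfg * 9 * H
Water correction = 2442 * 9 * 0.161 = 3538.458 kJ/kg
LHV = 44778 - 3538.458 = 41239.54 kJ/kg


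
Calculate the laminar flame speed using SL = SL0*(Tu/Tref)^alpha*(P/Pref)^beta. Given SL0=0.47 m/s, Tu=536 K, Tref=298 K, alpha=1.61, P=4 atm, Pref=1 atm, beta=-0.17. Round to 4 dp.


SL = SL0 * (Tu/Tref)^alpha * (P/Pref)^beta
T ratio = 536/298 = 1.79865772
(T ratio)^alpha = 1.79865772^1.61 = 2.573162
(P/Pref)^beta = 4^(-0.17) = 0.790041
SL = 0.47 * 2.573162 * 0.790041 = 0.9555 m/s


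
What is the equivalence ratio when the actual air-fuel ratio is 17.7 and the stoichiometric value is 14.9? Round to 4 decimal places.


phi = AFR_stoich / AFR_actual
phi = 14.9 / 17.7 = 0.8418


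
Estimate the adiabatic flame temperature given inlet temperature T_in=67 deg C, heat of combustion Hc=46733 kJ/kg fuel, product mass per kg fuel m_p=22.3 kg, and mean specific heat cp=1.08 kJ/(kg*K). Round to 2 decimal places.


T_ad = T_in + Hc / (m_p * cp)
Denominator = 22.3 * 1.08 = 24.0840
Temperature rise = 46733 / 24.0840 = 1940.42 K
T_ad = 67 + 1940.42 = 2007.42 deg C


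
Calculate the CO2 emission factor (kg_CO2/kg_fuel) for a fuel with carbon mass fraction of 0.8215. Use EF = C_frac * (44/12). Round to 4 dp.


EF = C_frac * (M_CO2 / M_C)
EF = 0.8215 * (44/12)
EF = 0.8215 * 3.666667 = 3.0122 kg_CO2/kg_fuel


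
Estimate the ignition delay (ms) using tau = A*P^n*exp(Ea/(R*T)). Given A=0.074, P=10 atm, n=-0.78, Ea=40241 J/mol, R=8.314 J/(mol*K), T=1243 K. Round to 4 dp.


tau = A * P^n * exp(Ea/(R*T))
P^n = 10^(-0.78) = 0.16595869
Ea/(R*T) = 40241/(8.314*1243) = 3.893925
exp(Ea/(R*T)) = 49.103254
tau = 0.074 * 0.16595869 * 49.103254 = 0.6030 ms


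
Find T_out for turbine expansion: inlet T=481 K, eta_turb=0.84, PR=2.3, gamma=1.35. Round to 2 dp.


T_out = T_in * (1 - eta * (1 - PR^(-(gamma-1)/gamma)))
Exponent = -(1.35-1)/1.35 = -0.25925926
PR^exp = 2.3^(-0.25925926) = 0.80578413
Factor = 1 - 0.84*(1 - 0.80578413) = 0.83685867
T_out = 481 * 0.83685867 = 402.53 K


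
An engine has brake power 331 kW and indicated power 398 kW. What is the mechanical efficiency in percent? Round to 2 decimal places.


eta_mech = (BP / IP) * 100
Ratio = 331 / 398 = 0.8317
eta_mech = 0.8317 * 100 = 83.17%


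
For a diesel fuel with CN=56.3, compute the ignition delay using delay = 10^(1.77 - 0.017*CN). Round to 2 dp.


delay = 10^(1.77 - 0.017*CN)
Exponent = 1.77 - 0.017*56.3 = 0.8129
delay = 10^0.8129 = 6.50 ms


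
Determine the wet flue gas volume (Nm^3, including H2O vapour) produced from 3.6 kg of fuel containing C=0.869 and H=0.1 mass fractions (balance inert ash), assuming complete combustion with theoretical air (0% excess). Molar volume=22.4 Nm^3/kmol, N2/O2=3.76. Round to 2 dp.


Per kg fuel: CO2 = (C/12 kmol)*22.4 = (0.869/12)*22.4 = 1.62213 Nm^3
Per kg fuel: H2O = (H/2 kmol)*22.4 = (0.1/2)*22.4 = 1.12000 Nm^3
O2 needed per kg fuel = C/12 + H/4 = 0.869/12 + 0.1/4 = 0.09741667 kmol
Per kg fuel: N2 = O2*3.76*22.4 = 0.09741667*3.76*22.4 = 8.20482 Nm^3
Total per kg = 1.62213 + 1.12000 + 8.20482 = 10.94695 Nm^3
Total = 10.94695 * 3.6 = 39.41 Nm^3


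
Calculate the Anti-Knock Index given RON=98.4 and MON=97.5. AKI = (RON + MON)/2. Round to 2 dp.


AKI = (RON + MON) / 2
AKI = (98.4 + 97.5) / 2
AKI = 195.9 / 2 = 97.95


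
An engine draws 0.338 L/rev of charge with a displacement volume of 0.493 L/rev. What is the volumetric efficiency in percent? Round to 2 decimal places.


eta_v = (V_actual / V_disp) * 100
Ratio = 0.338 / 0.493 = 0.6856
eta_v = 0.6856 * 100 = 68.56%


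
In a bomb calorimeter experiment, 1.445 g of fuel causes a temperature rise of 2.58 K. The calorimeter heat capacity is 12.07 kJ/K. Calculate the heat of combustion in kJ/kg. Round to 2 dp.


Hc = C_cal * delta_T / m_fuel
Q_released = 12.07 * 2.58 = 31.1406 kJ
m_fuel = 1.445 g = 1.445/1000 kg = 0.001445 kg
Hc = 31.1406 / 0.001445 = 21550.59 kJ/kg


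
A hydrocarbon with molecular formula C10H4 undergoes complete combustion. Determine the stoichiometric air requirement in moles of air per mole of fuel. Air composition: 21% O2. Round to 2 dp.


Balanced combustion: C10H4 + 11 O2 -> 10 CO2 + 2 H2O
O2 needed = C + H/4 = 10 + 4/4 = 11.00 moles
Air moles = O2 / 0.21 = 11.00 / 0.21 = 52.38 moles air


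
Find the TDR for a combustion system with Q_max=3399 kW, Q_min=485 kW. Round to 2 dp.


TDR = Q_max / Q_min
TDR = 3399 / 485 = 7.01


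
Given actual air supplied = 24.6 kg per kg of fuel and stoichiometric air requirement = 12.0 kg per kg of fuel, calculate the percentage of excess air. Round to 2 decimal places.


Excess air = actual - stoichiometric = 24.6 - 12.0 = 12.60 kg/kg fuel
Excess air % = (excess / stoich) * 100 = (12.60 / 12.0) * 100 = 105.00%


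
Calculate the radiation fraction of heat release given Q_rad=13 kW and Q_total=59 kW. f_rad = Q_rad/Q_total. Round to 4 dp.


f_rad = Q_rad / Q_total
f_rad = 13 / 59 = 0.2203


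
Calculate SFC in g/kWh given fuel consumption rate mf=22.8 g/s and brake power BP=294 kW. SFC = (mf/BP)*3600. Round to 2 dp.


SFC = (mf / BP) * 3600
Rate = 22.8 / 294 = 0.077551 g/(s*kW)
SFC = 0.077551 * 3600 = 279.18 g/kWh


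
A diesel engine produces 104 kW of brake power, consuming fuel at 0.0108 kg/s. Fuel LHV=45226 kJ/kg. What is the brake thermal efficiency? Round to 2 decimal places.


eta_BTE = (BP / (mf * LHV)) * 100
Denominator = 0.0108 * 45226 = 488.4408 kW
eta_BTE = (104 / 488.4408) * 100 = 21.29%


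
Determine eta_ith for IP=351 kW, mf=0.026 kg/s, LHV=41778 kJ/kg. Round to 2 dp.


eta_ith = (IP / (mf * LHV)) * 100
Denominator = 0.026 * 41778 = 1086.2280 kW
eta_ith = (351 / 1086.2280) * 100 = 32.31%


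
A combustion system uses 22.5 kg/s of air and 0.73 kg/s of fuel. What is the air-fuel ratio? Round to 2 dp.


AFR = m_air / m_fuel
AFR = 22.5 / 0.73 = 30.82


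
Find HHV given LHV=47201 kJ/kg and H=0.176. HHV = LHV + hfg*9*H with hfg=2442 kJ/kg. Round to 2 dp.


HHV = LHV + hfg * 9 * H
Water addition = 2442 * 9 * 0.176 = 3868.128 kJ/kg
HHV = 47201 + 3868.128 = 51069.13 kJ/kg


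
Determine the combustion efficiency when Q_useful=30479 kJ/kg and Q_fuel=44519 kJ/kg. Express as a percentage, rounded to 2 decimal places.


Efficiency = (Q_useful / Q_fuel) * 100
Efficiency = (30479 / 44519) * 100
Efficiency = 0.6846 * 100 = 68.46%


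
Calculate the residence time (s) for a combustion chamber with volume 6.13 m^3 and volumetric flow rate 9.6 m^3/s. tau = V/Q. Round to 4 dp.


tau = V / Q_flow
tau = 6.13 / 9.6 = 0.6385 s


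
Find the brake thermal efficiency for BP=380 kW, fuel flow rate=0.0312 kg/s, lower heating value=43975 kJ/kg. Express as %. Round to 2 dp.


eta_BTE = (BP / (mf * LHV)) * 100
Denominator = 0.0312 * 43975 = 1372.0200 kW
eta_BTE = (380 / 1372.0200) * 100 = 27.70%


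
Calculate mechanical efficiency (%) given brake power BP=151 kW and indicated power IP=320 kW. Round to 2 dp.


eta_mech = (BP / IP) * 100
Ratio = 151 / 320 = 0.4719
eta_mech = 0.4719 * 100 = 47.19%


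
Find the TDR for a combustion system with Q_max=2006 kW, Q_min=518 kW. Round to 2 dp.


TDR = Q_max / Q_min
TDR = 2006 / 518 = 3.87


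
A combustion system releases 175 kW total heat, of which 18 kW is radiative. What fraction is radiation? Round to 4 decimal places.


f_rad = Q_rad / Q_total
f_rad = 18 / 175 = 0.1029


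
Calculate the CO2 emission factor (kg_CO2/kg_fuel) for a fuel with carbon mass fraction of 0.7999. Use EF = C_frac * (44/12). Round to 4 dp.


EF = C_frac * (M_CO2 / M_C)
EF = 0.7999 * (44/12)
EF = 0.7999 * 3.666667 = 2.9330 kg_CO2/kg_fuel


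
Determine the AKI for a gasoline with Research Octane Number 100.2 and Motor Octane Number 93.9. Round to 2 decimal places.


AKI = (RON + MON) / 2
AKI = (100.2 + 93.9) / 2
AKI = 194.1 / 2 = 97.05


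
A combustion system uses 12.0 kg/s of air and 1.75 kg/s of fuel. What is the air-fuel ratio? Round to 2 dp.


AFR = m_air / m_fuel
AFR = 12.0 / 1.75 = 6.86


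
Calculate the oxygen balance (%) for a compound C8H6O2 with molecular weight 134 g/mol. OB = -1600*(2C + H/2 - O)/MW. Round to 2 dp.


OB = -1600 * (2C + H/2 - O) / MW
Inner = 2*8 + 6/2 - 2 = 17.00
OB = -1600 * 17.00 / 134 = -202.99%


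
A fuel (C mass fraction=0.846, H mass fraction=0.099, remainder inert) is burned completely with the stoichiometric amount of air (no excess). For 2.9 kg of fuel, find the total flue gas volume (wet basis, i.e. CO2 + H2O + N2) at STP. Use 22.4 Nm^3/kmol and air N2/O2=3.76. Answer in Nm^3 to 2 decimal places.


Per kg fuel: CO2 = (C/12 kmol)*22.4 = (0.846/12)*22.4 = 1.57920 Nm^3
Per kg fuel: H2O = (H/2 kmol)*22.4 = (0.099/2)*22.4 = 1.10880 Nm^3
O2 needed per kg fuel = C/12 + H/4 = 0.846/12 + 0.099/4 = 0.09525000 kmol
Per kg fuel: N2 = O2*3.76*22.4 = 0.09525000*3.76*22.4 = 8.02234 Nm^3
Total per kg = 1.57920 + 1.10880 + 8.02234 = 10.71034 Nm^3
Total = 10.71034 * 2.9 = 31.06 Nm^3


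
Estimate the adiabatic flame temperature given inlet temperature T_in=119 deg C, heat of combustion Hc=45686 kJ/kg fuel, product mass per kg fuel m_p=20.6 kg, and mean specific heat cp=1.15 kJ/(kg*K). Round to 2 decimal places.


T_ad = T_in + Hc / (m_p * cp)
Denominator = 20.6 * 1.15 = 23.6900
Temperature rise = 45686 / 23.6900 = 1928.49 K
T_ad = 119 + 1928.49 = 2047.49 deg C


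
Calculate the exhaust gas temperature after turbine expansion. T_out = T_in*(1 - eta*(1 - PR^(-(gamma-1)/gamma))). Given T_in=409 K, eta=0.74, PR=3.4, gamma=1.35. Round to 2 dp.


T_out = T_in * (1 - eta * (1 - PR^(-(gamma-1)/gamma)))
Exponent = -(1.35-1)/1.35 = -0.25925926
PR^exp = 3.4^(-0.25925926) = 0.72813041
Factor = 1 - 0.74*(1 - 0.72813041) = 0.79881650
T_out = 409 * 0.79881650 = 326.72 K


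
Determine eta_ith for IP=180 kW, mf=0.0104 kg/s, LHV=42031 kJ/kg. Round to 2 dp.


eta_ith = (IP / (mf * LHV)) * 100
Denominator = 0.0104 * 42031 = 437.1224 kW
eta_ith = (180 / 437.1224) * 100 = 41.18%


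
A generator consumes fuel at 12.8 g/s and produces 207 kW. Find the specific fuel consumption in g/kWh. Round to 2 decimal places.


SFC = (mf / BP) * 3600
Rate = 12.8 / 207 = 0.061836 g/(s*kW)
SFC = 0.061836 * 3600 = 222.61 g/kWh


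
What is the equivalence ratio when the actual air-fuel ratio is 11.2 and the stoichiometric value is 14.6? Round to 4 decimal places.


phi = AFR_stoich / AFR_actual
phi = 14.6 / 11.2 = 1.3036


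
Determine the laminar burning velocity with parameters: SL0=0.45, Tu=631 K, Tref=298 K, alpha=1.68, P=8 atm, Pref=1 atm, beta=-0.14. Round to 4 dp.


SL = SL0 * (Tu/Tref)^alpha * (P/Pref)^beta
T ratio = 631/298 = 2.11744966
(T ratio)^alpha = 2.11744966^1.68 = 3.526680
(P/Pref)^beta = 8^(-0.14) = 0.747425
SL = 0.45 * 3.526680 * 0.747425 = 1.1862 m/s


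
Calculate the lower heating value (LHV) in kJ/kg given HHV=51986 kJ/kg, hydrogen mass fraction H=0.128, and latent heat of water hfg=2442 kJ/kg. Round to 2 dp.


LHV = HHV - hfg * 9 * H
Water correction = 2442 * 9 * 0.128 = 2813.184 kJ/kg
LHV = 51986 - 2813.184 = 49172.82 kJ/kg


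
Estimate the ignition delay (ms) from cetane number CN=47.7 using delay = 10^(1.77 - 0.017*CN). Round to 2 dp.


delay = 10^(1.77 - 0.017*CN)
Exponent = 1.77 - 0.017*47.7 = 0.9591
delay = 10^0.9591 = 9.10 ms


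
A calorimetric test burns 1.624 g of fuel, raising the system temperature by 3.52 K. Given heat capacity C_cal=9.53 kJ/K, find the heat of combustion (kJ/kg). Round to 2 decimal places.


Hc = C_cal * delta_T / m_fuel
Q_released = 9.53 * 3.52 = 33.5456 kJ
m_fuel = 1.624 g = 1.624/1000 kg = 0.001624 kg
Hc = 33.5456 / 0.001624 = 20656.16 kJ/kg


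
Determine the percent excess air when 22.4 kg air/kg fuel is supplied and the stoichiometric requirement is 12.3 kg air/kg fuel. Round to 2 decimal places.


Excess air = actual - stoichiometric = 22.4 - 12.3 = 10.10 kg/kg fuel
Excess air % = (excess / stoich) * 100 = (10.10 / 12.3) * 100 = 82.11%


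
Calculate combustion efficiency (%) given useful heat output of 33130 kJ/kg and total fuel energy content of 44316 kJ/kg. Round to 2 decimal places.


Efficiency = (Q_useful / Q_fuel) * 100
Efficiency = (33130 / 44316) * 100
Efficiency = 0.7476 * 100 = 74.76%


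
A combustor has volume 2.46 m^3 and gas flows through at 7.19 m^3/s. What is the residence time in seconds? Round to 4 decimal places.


tau = V / Q_flow
tau = 2.46 / 7.19 = 0.3421 s


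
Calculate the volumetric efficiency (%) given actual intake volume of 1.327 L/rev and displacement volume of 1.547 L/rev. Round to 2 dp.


eta_v = (V_actual / V_disp) * 100
Ratio = 1.327 / 1.547 = 0.8578
eta_v = 0.8578 * 100 = 85.78%


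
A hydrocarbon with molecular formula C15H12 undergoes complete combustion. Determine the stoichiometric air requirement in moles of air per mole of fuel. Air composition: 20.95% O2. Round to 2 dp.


Balanced combustion: C15H12 + 18 O2 -> 15 CO2 + 6 H2O
O2 needed = C + H/4 = 15 + 12/4 = 18.00 moles
Air moles = O2 / 0.2095 = 18.00 / 0.2095 = 85.92 moles air


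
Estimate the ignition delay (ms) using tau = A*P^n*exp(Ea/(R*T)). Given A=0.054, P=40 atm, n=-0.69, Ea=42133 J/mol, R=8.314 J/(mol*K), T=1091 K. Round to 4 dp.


tau = A * P^n * exp(Ea/(R*T))
P^n = 40^(-0.69) = 0.07844741
Ea/(R*T) = 42133/(8.314*1091) = 4.645020
exp(Ea/(R*T)) = 104.065474
tau = 0.054 * 0.07844741 * 104.065474 = 0.4408 ms


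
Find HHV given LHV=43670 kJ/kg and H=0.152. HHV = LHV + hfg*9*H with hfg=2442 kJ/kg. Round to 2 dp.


HHV = LHV + hfg * 9 * H
Water addition = 2442 * 9 * 0.152 = 3340.656 kJ/kg
HHV = 43670 + 3340.656 = 47010.66 kJ/kg


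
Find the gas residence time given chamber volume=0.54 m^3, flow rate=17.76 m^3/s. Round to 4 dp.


tau = V / Q_flow
tau = 0.54 / 17.76 = 0.0304 s


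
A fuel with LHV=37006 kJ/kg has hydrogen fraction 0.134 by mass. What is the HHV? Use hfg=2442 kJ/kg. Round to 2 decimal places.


HHV = LHV + hfg * 9 * H
Water addition = 2442 * 9 * 0.134 = 2945.052 kJ/kg
HHV = 37006 + 2945.052 = 39951.05 kJ/kg


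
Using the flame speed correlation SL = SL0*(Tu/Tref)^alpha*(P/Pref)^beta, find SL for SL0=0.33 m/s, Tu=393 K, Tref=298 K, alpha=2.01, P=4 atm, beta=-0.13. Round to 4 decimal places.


SL = SL0 * (Tu/Tref)^alpha * (P/Pref)^beta
T ratio = 393/298 = 1.31879195
(T ratio)^alpha = 1.31879195^2.01 = 1.744032
(P/Pref)^beta = 4^(-0.13) = 0.835088
SL = 0.33 * 1.744032 * 0.835088 = 0.4806 m/s


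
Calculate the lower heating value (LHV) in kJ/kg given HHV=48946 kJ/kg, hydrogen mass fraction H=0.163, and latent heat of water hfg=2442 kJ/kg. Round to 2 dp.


LHV = HHV - hfg * 9 * H
Water correction = 2442 * 9 * 0.163 = 3582.414 kJ/kg
LHV = 48946 - 3582.414 = 45363.59 kJ/kg


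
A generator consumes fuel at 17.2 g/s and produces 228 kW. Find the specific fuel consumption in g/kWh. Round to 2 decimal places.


SFC = (mf / BP) * 3600
Rate = 17.2 / 228 = 0.075439 g/(s*kW)
SFC = 0.075439 * 3600 = 271.58 g/kWh


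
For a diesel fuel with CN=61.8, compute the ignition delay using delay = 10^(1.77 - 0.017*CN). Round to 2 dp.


delay = 10^(1.77 - 0.017*CN)
Exponent = 1.77 - 0.017*61.8 = 0.7194
delay = 10^0.7194 = 5.24 ms


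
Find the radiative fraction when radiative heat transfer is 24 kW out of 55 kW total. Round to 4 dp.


f_rad = Q_rad / Q_total
f_rad = 24 / 55 = 0.4364


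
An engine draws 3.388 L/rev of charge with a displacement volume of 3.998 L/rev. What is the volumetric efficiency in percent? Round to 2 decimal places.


eta_v = (V_actual / V_disp) * 100
Ratio = 3.388 / 3.998 = 0.8474
eta_v = 0.8474 * 100 = 84.74%
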